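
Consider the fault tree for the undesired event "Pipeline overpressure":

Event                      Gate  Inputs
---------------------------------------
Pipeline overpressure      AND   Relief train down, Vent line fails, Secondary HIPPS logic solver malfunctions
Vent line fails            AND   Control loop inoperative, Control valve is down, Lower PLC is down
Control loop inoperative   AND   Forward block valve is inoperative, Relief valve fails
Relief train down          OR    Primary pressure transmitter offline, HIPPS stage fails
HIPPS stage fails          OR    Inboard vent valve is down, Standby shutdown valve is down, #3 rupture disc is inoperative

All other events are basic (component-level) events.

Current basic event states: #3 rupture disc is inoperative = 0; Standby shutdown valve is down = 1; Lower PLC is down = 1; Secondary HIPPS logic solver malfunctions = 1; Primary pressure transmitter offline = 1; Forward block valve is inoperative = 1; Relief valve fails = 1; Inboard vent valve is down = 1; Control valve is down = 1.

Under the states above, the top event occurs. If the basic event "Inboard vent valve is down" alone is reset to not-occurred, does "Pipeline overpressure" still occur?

Counterfactual: set "Inboard vent valve is down" to not occurred.
HIPPS stage fails [OR]: Inboard vent valve is down=not, Standby shutdown valve is down=occurs, #3 rupture disc is inoperative=not → at least one input occurs → occurs.
Relief train down [OR]: Primary pressure transmitter offline=occurs, HIPPS stage fails=occurs → at least one input occurs → occurs.
Control loop inoperative [AND]: Forward block valve is inoperative=occurs, Relief valve fails=occurs → all inputs occur → occurs.
Vent line fails [AND]: Control loop inoperative=occurs, Control valve is down=occurs, Lower PLC is down=occurs → all inputs occur → occurs.
Pipeline overpressure [AND]: Relief train down=occurs, Vent line fails=occurs, Secondary HIPPS logic solver malfunctions=occurs → all inputs occur → occurs.

Yes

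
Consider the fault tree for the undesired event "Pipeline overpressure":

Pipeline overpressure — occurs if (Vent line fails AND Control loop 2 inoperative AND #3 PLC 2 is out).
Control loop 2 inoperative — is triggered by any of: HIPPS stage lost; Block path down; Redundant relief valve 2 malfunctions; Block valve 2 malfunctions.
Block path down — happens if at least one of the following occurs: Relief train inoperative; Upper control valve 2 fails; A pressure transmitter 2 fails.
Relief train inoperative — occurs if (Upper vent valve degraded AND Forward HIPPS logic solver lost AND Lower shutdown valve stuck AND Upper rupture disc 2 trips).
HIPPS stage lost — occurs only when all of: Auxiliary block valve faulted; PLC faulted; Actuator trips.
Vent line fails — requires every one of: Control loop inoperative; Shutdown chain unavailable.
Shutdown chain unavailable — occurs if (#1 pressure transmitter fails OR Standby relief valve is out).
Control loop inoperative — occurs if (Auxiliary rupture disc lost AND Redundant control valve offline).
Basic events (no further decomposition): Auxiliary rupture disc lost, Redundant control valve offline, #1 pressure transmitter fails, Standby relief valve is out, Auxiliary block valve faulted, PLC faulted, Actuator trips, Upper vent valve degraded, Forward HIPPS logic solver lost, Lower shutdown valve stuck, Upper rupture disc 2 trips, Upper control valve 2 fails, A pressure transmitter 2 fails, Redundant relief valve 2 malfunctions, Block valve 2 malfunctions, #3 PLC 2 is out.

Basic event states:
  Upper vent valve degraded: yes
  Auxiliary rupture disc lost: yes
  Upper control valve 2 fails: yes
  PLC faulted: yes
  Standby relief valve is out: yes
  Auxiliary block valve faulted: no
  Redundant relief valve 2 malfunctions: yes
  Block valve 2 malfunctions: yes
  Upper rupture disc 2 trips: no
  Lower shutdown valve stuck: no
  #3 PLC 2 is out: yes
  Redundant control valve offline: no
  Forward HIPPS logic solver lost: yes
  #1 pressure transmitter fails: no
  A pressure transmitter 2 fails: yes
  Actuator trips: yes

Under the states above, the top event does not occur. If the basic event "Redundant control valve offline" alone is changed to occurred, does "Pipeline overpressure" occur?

Counterfactual: set "Redundant control valve offline" to occurred.
Control loop inoperative [AND]: Auxiliary rupture disc lost=occurs, Redundant control valve offline=occurs → all inputs occur → occurs.
Shutdown chain unavailable [OR]: #1 pressure transmitter fails=not, Standby relief valve is out=occurs → at least one input occurs → occurs.
Vent line fails [AND]: Control loop inoperative=occurs, Shutdown chain unavailable=occurs → all inputs occur → occurs.
HIPPS stage lost [AND]: Auxiliary block valve faulted=not, PLC faulted=occurs, Actuator trips=occurs → not all inputs occur → does not occur.
Relief train inoperative [AND]: Upper vent valve degraded=occurs, Forward HIPPS logic solver lost=occurs, Lower shutdown valve stuck=not, Upper rupture disc 2 trips=not → not all inputs occur → does not occur.
Block path down [OR]: Relief train inoperative=not, Upper control valve 2 fails=occurs, A pressure transmitter 2 fails=occurs → at least one input occurs → occurs.
Control loop 2 inoperative [OR]: HIPPS stage lost=not, Block path down=occurs, Redundant relief valve 2 malfunctions=occurs, Block valve 2 malfunctions=occurs → at least one input occurs → occurs.
Pipeline overpressure [AND]: Vent line fails=occurs, Control loop 2 inoperative=occurs, #3 PLC 2 is out=occurs → all inputs occur → occurs.

Yes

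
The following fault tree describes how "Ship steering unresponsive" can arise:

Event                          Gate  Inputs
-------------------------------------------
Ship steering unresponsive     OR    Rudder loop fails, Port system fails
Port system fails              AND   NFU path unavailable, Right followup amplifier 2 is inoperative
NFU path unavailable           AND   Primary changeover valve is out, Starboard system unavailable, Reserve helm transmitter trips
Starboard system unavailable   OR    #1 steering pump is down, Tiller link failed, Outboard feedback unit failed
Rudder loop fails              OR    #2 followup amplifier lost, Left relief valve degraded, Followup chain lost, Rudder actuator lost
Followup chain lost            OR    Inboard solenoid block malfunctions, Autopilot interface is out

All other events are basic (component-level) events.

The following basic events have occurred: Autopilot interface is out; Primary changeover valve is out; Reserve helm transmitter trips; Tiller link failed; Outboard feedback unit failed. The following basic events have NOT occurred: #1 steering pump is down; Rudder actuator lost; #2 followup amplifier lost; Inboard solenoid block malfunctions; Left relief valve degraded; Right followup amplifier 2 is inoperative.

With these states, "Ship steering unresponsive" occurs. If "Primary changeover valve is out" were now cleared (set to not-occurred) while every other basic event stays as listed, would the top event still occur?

Yes

Counterfactual: set "Primary changeover valve is out" to not occurred.
Followup chain lost [OR]: Inboard solenoid block malfunctions=not, Autopilot interface is out=occurs → at least one input occurs → occurs.
Rudder loop fails [OR]: #2 followup amplifier lost=not, Left relief valve degraded=not, Followup chain lost=occurs, Rudder actuator lost=not → at least one input occurs → occurs.
Starboard system unavailable [OR]: #1 steering pump is down=not, Tiller link failed=occurs, Outboard feedback unit failed=occurs → at least one input occurs → occurs.
NFU path unavailable [AND]: Primary changeover valve is out=not, Starboard system unavailable=occurs, Reserve helm transmitter trips=occurs → not all inputs occur → does not occur.
Port system fails [AND]: NFU path unavailable=not, Right followup amplifier 2 is inoperative=not → not all inputs occur → does not occur.
Ship steering unresponsive [OR]: Rudder loop fails=occurs, Port system fails=not → at least one input occurs → occurs.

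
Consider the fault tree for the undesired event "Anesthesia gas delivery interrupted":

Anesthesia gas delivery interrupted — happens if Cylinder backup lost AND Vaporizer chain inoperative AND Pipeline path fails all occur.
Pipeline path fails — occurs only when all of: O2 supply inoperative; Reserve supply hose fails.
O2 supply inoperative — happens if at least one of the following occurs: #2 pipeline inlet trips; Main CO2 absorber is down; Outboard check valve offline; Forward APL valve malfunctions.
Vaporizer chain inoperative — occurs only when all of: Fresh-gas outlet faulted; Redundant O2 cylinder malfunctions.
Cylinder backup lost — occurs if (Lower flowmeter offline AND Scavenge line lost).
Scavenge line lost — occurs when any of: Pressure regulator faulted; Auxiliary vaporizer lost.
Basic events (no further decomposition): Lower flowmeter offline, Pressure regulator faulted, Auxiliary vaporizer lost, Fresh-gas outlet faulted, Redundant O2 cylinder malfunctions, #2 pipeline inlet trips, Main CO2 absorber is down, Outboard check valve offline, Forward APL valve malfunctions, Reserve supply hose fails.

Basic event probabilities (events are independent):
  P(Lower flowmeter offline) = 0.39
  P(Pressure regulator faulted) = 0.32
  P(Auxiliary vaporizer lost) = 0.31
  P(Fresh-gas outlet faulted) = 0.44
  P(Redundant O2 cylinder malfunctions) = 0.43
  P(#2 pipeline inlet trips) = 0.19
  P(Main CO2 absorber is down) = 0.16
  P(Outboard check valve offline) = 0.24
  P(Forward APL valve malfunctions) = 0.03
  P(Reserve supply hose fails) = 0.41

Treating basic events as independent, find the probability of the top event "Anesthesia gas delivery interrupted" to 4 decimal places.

P(Scavenge line lost) [OR] = 1 − (1−0.32) × (1−0.31) = 0.530800
P(Cylinder backup lost) [AND] = 0.39 × 0.530800 = 0.207012
P(Vaporizer chain inoperative) [AND] = 0.44 × 0.43 = 0.189200
P(O2 supply inoperative) [OR] = 1 − (1−0.19) × (1−0.16) × (1−0.24) × (1−0.03) = 0.498409
P(Pipeline path fails) [AND] = 0.498409 × 0.41 = 0.204348
P(Anesthesia gas delivery interrupted) [AND] = 0.207012 × 0.189200 × 0.204348 = 0.008004
Rounded to 4 decimal places: P(Anesthesia gas delivery interrupted) ≈ 0.0080.

0.0080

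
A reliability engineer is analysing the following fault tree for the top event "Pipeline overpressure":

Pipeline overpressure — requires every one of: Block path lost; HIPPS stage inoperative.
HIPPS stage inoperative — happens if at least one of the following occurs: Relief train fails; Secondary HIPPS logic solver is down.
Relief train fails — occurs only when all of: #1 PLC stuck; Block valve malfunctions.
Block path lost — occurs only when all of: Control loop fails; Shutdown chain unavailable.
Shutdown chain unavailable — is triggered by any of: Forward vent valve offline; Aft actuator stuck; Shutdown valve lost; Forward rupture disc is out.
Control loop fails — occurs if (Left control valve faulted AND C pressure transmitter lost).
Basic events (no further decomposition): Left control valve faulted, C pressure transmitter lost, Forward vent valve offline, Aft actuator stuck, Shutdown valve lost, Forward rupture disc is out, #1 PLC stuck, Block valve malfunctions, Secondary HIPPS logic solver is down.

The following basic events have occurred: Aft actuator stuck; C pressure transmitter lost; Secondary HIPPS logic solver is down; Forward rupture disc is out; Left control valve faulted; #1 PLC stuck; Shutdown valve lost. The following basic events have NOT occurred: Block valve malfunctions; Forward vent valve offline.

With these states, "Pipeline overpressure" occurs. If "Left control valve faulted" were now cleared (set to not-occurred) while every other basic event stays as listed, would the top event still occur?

Counterfactual: set "Left control valve faulted" to not occurred.
Control loop fails [AND]: Left control valve faulted=not, C pressure transmitter lost=occurs → not all inputs occur → does not occur.
Shutdown chain unavailable [OR]: Forward vent valve offline=not, Aft actuator stuck=occurs, Shutdown valve lost=occurs, Forward rupture disc is out=occurs → at least one input occurs → occurs.
Block path lost [AND]: Control loop fails=not, Shutdown chain unavailable=occurs → not all inputs occur → does not occur.
Relief train fails [AND]: #1 PLC stuck=occurs, Block valve malfunctions=not → not all inputs occur → does not occur.
HIPPS stage inoperative [OR]: Relief train fails=not, Secondary HIPPS logic solver is down=occurs → at least one input occurs → occurs.
Pipeline overpressure [AND]: Block path lost=not, HIPPS stage inoperative=occurs → not all inputs occur → does not occur.

No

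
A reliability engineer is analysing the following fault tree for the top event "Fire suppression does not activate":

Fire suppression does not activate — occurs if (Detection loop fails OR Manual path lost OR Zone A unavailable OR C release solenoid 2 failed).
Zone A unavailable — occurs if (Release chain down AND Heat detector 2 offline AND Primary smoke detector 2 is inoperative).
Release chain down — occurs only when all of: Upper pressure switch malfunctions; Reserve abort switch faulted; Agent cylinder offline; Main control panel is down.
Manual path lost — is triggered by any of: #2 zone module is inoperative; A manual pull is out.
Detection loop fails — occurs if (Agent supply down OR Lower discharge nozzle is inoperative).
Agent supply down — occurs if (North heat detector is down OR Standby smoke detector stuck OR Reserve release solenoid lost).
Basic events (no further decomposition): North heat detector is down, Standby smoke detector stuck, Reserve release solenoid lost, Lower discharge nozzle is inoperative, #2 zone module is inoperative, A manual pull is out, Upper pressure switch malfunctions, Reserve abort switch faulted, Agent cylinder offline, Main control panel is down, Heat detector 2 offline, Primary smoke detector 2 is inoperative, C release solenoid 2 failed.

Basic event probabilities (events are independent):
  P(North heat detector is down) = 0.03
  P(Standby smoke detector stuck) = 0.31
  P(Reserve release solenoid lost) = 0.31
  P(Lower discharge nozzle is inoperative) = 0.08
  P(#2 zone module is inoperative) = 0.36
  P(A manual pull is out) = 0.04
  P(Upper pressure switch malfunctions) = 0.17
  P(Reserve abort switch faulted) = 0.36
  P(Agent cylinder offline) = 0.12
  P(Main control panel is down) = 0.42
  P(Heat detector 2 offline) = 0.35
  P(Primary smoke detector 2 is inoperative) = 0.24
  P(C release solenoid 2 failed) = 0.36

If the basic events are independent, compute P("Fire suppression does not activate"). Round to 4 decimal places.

0.8330

P(Agent supply down) [OR] = 1 − (1−0.03) × (1−0.31) × (1−0.31) = 0.538183
P(Detection loop fails) [OR] = 1 − (1−0.538183) × (1−0.08) = 0.575128
P(Manual path lost) [OR] = 1 − (1−0.36) × (1−0.04) = 0.385600
P(Release chain down) [AND] = 0.17 × 0.36 × 0.12 × 0.42 = 0.003084
P(Zone A unavailable) [AND] = 0.003084 × 0.35 × 0.24 = 0.000259
P(Fire suppression does not activate) [OR] = 1 − (1−0.575128) × (1−0.385600) × (1−0.000259) × (1−0.36) = 0.832977
Rounded to 4 decimal places: P(Fire suppression does not activate) ≈ 0.8330.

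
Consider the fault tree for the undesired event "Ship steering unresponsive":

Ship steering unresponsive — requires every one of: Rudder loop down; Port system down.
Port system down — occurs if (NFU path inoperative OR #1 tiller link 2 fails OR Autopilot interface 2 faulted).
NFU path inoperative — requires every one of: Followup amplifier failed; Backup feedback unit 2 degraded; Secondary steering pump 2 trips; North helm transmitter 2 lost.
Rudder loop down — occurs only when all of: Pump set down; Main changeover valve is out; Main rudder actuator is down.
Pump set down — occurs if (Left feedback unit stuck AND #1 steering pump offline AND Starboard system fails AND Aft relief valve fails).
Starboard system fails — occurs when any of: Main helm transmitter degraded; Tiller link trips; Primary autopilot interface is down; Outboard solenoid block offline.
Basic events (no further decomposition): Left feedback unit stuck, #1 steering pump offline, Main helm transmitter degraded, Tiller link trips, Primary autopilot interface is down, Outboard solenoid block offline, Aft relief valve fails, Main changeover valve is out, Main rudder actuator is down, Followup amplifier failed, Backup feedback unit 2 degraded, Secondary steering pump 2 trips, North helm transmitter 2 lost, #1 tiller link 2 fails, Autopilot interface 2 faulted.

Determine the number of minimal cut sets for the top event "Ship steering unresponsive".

12

Starboard system fails [OR]: union of children's cut sets → 4 cut set(s).
Pump set down [AND]: one cut set from each child combined → 1 × 1 × 4 × 1 = 4 cut set(s).
Rudder loop down [AND]: one cut set from each child combined → 4 × 1 × 1 = 4 cut set(s).
NFU path inoperative [AND]: one cut set from each child combined → 1 × 1 × 1 × 1 = 1 cut set(s).
Port system down [OR]: union of children's cut sets → 3 cut set(s).
Ship steering unresponsive [AND]: one cut set from each child combined → 4 × 3 = 12 cut set(s).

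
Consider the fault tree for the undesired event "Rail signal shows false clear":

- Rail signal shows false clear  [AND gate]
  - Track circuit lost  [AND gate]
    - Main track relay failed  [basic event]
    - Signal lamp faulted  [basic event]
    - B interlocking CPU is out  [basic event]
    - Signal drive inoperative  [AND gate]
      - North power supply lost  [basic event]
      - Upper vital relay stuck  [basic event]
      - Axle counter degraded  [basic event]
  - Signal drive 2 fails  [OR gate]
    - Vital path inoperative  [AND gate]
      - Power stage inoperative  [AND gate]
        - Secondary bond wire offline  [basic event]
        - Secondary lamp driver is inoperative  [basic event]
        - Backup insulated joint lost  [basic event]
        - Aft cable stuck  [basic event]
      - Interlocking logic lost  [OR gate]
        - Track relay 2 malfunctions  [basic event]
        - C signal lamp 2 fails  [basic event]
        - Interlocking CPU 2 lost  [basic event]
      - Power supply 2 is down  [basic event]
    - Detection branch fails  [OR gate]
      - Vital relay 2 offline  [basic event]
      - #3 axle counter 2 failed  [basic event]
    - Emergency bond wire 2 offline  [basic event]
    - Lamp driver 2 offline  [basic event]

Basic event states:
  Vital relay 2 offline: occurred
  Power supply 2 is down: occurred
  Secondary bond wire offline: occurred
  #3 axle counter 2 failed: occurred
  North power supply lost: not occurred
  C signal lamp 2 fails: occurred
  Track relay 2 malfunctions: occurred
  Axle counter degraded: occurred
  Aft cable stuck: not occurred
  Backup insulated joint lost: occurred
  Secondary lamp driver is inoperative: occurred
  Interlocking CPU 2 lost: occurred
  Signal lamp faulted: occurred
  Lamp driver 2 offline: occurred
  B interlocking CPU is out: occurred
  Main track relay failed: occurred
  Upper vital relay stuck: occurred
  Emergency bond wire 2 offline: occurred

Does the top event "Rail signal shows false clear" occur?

Signal drive inoperative [AND]: North power supply lost=not, Upper vital relay stuck=occurs, Axle counter degraded=occurs → not all inputs occur → does not occur.
Track circuit lost [AND]: Main track relay failed=occurs, Signal lamp faulted=occurs, B interlocking CPU is out=occurs, Signal drive inoperative=not → not all inputs occur → does not occur.
Power stage inoperative [AND]: Secondary bond wire offline=occurs, Secondary lamp driver is inoperative=occurs, Backup insulated joint lost=occurs, Aft cable stuck=not → not all inputs occur → does not occur.
Interlocking logic lost [OR]: Track relay 2 malfunctions=occurs, C signal lamp 2 fails=occurs, Interlocking CPU 2 lost=occurs → at least one input occurs → occurs.
Vital path inoperative [AND]: Power stage inoperative=not, Interlocking logic lost=occurs, Power supply 2 is down=occurs → not all inputs occur → does not occur.
Detection branch fails [OR]: Vital relay 2 offline=occurs, #3 axle counter 2 failed=occurs → at least one input occurs → occurs.
Signal drive 2 fails [OR]: Vital path inoperative=not, Detection branch fails=occurs, Emergency bond wire 2 offline=occurs, Lamp driver 2 offline=occurs → at least one input occurs → occurs.
Rail signal shows false clear [AND]: Track circuit lost=not, Signal drive 2 fails=occurs → not all inputs occur → does not occur.

No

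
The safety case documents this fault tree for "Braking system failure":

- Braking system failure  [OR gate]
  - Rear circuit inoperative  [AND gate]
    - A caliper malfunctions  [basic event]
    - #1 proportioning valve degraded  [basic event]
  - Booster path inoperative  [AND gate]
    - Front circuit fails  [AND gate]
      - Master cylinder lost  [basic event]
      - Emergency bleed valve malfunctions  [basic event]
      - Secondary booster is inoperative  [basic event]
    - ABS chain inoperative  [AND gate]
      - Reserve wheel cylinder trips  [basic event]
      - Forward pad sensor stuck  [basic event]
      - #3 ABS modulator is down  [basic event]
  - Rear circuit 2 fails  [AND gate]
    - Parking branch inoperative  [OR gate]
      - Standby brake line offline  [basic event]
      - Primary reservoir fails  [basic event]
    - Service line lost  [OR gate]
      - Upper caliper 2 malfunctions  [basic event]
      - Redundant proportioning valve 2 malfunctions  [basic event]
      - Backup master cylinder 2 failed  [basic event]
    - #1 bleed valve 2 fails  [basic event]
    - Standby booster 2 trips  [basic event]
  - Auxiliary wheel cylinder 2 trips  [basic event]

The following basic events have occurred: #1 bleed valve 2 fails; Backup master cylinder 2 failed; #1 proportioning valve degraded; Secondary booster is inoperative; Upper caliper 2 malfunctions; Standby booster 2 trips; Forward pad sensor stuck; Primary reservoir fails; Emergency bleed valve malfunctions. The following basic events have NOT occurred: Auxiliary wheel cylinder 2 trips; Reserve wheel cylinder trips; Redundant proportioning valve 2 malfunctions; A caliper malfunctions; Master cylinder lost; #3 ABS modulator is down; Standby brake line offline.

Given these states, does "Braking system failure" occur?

Yes

Rear circuit inoperative [AND]: A caliper malfunctions=not, #1 proportioning valve degraded=occurs → not all inputs occur → does not occur.
Front circuit fails [AND]: Master cylinder lost=not, Emergency bleed valve malfunctions=occurs, Secondary booster is inoperative=occurs → not all inputs occur → does not occur.
ABS chain inoperative [AND]: Reserve wheel cylinder trips=not, Forward pad sensor stuck=occurs, #3 ABS modulator is down=not → not all inputs occur → does not occur.
Booster path inoperative [AND]: Front circuit fails=not, ABS chain inoperative=not → not all inputs occur → does not occur.
Parking branch inoperative [OR]: Standby brake line offline=not, Primary reservoir fails=occurs → at least one input occurs → occurs.
Service line lost [OR]: Upper caliper 2 malfunctions=occurs, Redundant proportioning valve 2 malfunctions=not, Backup master cylinder 2 failed=occurs → at least one input occurs → occurs.
Rear circuit 2 fails [AND]: Parking branch inoperative=occurs, Service line lost=occurs, #1 bleed valve 2 fails=occurs, Standby booster 2 trips=occurs → all inputs occur → occurs.
Braking system failure [OR]: Rear circuit inoperative=not, Booster path inoperative=not, Rear circuit 2 fails=occurs, Auxiliary wheel cylinder 2 trips=not → at least one input occurs → occurs.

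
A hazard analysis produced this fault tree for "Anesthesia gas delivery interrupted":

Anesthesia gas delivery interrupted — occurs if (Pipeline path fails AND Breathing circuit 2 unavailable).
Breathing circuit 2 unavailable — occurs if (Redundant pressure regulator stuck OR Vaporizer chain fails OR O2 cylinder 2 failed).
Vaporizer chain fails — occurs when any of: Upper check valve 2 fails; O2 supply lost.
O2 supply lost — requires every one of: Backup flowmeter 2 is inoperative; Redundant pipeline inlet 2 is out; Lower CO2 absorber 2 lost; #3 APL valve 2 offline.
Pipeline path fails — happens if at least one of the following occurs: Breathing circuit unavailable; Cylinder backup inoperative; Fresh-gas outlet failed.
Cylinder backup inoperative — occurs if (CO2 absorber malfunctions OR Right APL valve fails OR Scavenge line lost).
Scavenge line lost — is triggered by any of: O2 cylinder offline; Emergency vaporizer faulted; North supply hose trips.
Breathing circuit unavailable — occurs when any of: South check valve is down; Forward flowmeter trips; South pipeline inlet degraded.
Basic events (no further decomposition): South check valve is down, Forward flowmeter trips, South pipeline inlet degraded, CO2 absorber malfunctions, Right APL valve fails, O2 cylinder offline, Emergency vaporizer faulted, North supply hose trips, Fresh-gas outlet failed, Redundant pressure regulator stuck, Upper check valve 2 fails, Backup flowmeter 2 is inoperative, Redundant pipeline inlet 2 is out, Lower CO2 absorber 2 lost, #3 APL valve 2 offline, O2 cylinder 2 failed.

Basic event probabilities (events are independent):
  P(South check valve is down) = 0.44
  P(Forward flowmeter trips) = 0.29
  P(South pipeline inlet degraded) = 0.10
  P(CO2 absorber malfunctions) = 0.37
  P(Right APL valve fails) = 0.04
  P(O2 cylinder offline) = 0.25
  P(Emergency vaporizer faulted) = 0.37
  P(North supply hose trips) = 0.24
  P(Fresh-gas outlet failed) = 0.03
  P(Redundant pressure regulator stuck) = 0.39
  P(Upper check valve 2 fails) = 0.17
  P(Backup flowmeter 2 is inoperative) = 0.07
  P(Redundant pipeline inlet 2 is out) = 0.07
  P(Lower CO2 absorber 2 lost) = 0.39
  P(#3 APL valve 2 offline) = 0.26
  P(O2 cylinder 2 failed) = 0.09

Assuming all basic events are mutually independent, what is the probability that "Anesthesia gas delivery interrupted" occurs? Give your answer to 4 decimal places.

P(Breathing circuit unavailable) [OR] = 1 − (1−0.44) × (1−0.29) × (1−0.10) = 0.642160
P(Scavenge line lost) [OR] = 1 − (1−0.25) × (1−0.37) × (1−0.24) = 0.640900
P(Cylinder backup inoperative) [OR] = 1 − (1−0.37) × (1−0.04) × (1−0.640900) = 0.782816
P(Pipeline path fails) [OR] = 1 − (1−0.642160) × (1−0.782816) × (1−0.03) = 0.924614
P(O2 supply lost) [AND] = 0.07 × 0.07 × 0.39 × 0.26 = 0.000497
P(Vaporizer chain fails) [OR] = 1 − (1−0.17) × (1−0.000497) = 0.170413
P(Breathing circuit 2 unavailable) [OR] = 1 − (1−0.39) × (1−0.170413) × (1−0.09) = 0.539496
P(Anesthesia gas delivery interrupted) [AND] = 0.924614 × 0.539496 = 0.498826
Rounded to 4 decimal places: P(Anesthesia gas delivery interrupted) ≈ 0.4988.

0.4988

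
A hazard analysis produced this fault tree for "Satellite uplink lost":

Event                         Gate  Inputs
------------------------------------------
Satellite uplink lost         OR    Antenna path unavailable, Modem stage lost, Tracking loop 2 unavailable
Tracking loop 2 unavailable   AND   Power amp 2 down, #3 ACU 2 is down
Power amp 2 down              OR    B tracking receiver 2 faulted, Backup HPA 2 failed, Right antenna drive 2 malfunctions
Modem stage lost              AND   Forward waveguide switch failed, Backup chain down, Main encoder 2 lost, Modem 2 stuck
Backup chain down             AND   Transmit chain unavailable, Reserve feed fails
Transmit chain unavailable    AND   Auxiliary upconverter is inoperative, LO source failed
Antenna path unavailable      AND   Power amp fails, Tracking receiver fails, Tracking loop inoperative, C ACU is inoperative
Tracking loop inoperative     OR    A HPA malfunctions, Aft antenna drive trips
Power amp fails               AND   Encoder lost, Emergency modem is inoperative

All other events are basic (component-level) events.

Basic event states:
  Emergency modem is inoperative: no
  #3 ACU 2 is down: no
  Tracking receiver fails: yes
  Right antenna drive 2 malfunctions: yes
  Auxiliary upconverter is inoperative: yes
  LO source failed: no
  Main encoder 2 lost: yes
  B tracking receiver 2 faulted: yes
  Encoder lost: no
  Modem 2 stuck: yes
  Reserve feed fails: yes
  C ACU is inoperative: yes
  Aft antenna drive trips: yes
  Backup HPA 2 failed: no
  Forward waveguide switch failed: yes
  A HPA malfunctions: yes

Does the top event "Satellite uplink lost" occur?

No

Power amp fails [AND]: Encoder lost=not, Emergency modem is inoperative=not → not all inputs occur → does not occur.
Tracking loop inoperative [OR]: A HPA malfunctions=occurs, Aft antenna drive trips=occurs → at least one input occurs → occurs.
Antenna path unavailable [AND]: Power amp fails=not, Tracking receiver fails=occurs, Tracking loop inoperative=occurs, C ACU is inoperative=occurs → not all inputs occur → does not occur.
Transmit chain unavailable [AND]: Auxiliary upconverter is inoperative=occurs, LO source failed=not → not all inputs occur → does not occur.
Backup chain down [AND]: Transmit chain unavailable=not, Reserve feed fails=occurs → not all inputs occur → does not occur.
Modem stage lost [AND]: Forward waveguide switch failed=occurs, Backup chain down=not, Main encoder 2 lost=occurs, Modem 2 stuck=occurs → not all inputs occur → does not occur.
Power amp 2 down [OR]: B tracking receiver 2 faulted=occurs, Backup HPA 2 failed=not, Right antenna drive 2 malfunctions=occurs → at least one input occurs → occurs.
Tracking loop 2 unavailable [AND]: Power amp 2 down=occurs, #3 ACU 2 is down=not → not all inputs occur → does not occur.
Satellite uplink lost [OR]: Antenna path unavailable=not, Modem stage lost=not, Tracking loop 2 unavailable=not → no input occurs → does not occur.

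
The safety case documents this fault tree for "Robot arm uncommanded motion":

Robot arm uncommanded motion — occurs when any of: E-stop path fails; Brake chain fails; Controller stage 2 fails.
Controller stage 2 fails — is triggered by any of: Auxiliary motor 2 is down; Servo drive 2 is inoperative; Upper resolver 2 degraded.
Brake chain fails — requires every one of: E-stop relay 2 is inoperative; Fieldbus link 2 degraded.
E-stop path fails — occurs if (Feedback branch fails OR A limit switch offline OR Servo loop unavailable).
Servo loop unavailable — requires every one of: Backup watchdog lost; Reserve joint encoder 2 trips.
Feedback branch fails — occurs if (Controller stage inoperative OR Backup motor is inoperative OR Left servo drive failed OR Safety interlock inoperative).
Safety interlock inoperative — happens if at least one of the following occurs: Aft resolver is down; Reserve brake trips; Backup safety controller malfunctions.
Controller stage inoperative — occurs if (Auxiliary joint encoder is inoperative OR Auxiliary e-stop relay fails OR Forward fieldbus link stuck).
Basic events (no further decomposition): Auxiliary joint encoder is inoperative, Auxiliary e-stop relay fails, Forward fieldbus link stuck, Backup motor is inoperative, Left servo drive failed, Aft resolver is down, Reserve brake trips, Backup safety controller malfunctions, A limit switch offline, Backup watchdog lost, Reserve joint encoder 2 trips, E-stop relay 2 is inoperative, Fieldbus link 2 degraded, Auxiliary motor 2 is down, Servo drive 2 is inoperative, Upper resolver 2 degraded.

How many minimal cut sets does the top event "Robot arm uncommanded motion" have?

14

Controller stage inoperative [OR]: union of children's cut sets → 3 cut set(s).
Safety interlock inoperative [OR]: union of children's cut sets → 3 cut set(s).
Feedback branch fails [OR]: union of children's cut sets → 8 cut set(s).
Servo loop unavailable [AND]: one cut set from each child combined → 1 × 1 = 1 cut set(s).
E-stop path fails [OR]: union of children's cut sets → 10 cut set(s).
Brake chain fails [AND]: one cut set from each child combined → 1 × 1 = 1 cut set(s).
Controller stage 2 fails [OR]: union of children's cut sets → 3 cut set(s).
Robot arm uncommanded motion [OR]: union of children's cut sets → 14 cut set(s).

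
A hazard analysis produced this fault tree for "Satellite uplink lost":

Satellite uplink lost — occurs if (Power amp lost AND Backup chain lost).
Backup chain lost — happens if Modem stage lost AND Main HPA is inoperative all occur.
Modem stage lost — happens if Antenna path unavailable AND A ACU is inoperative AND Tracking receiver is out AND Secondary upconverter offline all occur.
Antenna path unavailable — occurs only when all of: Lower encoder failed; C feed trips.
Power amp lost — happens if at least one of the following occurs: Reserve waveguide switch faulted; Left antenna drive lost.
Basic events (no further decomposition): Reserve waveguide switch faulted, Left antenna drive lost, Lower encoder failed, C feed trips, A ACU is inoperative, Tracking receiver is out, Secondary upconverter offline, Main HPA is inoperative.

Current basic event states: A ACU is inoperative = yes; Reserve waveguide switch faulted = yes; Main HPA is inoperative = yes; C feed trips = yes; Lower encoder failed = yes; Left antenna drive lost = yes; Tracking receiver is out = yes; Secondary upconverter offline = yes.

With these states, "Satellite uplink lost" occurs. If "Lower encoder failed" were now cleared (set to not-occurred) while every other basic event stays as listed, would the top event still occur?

No

Counterfactual: set "Lower encoder failed" to not occurred.
Power amp lost [OR]: Reserve waveguide switch faulted=occurs, Left antenna drive lost=occurs → at least one input occurs → occurs.
Antenna path unavailable [AND]: Lower encoder failed=not, C feed trips=occurs → not all inputs occur → does not occur.
Modem stage lost [AND]: Antenna path unavailable=not, A ACU is inoperative=occurs, Tracking receiver is out=occurs, Secondary upconverter offline=occurs → not all inputs occur → does not occur.
Backup chain lost [AND]: Modem stage lost=not, Main HPA is inoperative=occurs → not all inputs occur → does not occur.
Satellite uplink lost [AND]: Power amp lost=occurs, Backup chain lost=not → not all inputs occur → does not occur.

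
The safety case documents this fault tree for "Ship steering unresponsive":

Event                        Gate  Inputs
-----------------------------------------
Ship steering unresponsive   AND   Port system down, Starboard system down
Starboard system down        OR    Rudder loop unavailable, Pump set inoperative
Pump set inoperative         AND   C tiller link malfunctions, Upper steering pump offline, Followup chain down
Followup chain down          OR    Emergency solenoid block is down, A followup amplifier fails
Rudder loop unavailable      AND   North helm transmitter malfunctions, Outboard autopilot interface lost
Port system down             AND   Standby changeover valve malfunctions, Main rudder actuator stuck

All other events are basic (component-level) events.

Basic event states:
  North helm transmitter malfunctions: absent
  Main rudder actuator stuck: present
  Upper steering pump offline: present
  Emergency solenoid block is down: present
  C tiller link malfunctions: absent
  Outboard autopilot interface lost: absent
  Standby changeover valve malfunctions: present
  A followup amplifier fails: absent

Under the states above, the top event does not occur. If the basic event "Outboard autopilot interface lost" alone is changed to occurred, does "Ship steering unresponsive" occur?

No

Counterfactual: set "Outboard autopilot interface lost" to occurred.
Port system down [AND]: Standby changeover valve malfunctions=occurs, Main rudder actuator stuck=occurs → all inputs occur → occurs.
Rudder loop unavailable [AND]: North helm transmitter malfunctions=not, Outboard autopilot interface lost=occurs → not all inputs occur → does not occur.
Followup chain down [OR]: Emergency solenoid block is down=occurs, A followup amplifier fails=not → at least one input occurs → occurs.
Pump set inoperative [AND]: C tiller link malfunctions=not, Upper steering pump offline=occurs, Followup chain down=occurs → not all inputs occur → does not occur.
Starboard system down [OR]: Rudder loop unavailable=not, Pump set inoperative=not → no input occurs → does not occur.
Ship steering unresponsive [AND]: Port system down=occurs, Starboard system down=not → not all inputs occur → does not occur.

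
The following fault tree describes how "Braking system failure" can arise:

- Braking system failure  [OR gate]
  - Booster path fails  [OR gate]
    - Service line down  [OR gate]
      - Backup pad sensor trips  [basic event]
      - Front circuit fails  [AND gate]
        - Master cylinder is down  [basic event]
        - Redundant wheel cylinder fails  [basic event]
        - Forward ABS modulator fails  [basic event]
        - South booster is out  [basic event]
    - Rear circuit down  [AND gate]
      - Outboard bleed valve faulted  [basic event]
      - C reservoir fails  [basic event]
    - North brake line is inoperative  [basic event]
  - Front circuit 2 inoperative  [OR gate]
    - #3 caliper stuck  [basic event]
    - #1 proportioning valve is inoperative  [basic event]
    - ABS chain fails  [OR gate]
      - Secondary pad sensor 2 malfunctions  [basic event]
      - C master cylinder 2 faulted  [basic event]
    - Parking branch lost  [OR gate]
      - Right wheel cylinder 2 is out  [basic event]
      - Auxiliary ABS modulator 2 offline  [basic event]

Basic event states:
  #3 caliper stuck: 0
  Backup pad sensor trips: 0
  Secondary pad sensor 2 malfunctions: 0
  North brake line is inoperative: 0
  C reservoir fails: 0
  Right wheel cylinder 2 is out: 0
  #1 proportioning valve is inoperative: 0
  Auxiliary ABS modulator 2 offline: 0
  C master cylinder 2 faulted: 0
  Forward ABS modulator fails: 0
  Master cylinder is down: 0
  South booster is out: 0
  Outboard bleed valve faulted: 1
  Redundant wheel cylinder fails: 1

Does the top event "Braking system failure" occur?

Front circuit fails [AND]: Master cylinder is down=not, Redundant wheel cylinder fails=occurs, Forward ABS modulator fails=not, South booster is out=not → not all inputs occur → does not occur.
Service line down [OR]: Backup pad sensor trips=not, Front circuit fails=not → no input occurs → does not occur.
Rear circuit down [AND]: Outboard bleed valve faulted=occurs, C reservoir fails=not → not all inputs occur → does not occur.
Booster path fails [OR]: Service line down=not, Rear circuit down=not, North brake line is inoperative=not → no input occurs → does not occur.
ABS chain fails [OR]: Secondary pad sensor 2 malfunctions=not, C master cylinder 2 faulted=not → no input occurs → does not occur.
Parking branch lost [OR]: Right wheel cylinder 2 is out=not, Auxiliary ABS modulator 2 offline=not → no input occurs → does not occur.
Front circuit 2 inoperative [OR]: #3 caliper stuck=not, #1 proportioning valve is inoperative=not, ABS chain fails=not, Parking branch lost=not → no input occurs → does not occur.
Braking system failure [OR]: Booster path fails=not, Front circuit 2 inoperative=not → no input occurs → does not occur.

No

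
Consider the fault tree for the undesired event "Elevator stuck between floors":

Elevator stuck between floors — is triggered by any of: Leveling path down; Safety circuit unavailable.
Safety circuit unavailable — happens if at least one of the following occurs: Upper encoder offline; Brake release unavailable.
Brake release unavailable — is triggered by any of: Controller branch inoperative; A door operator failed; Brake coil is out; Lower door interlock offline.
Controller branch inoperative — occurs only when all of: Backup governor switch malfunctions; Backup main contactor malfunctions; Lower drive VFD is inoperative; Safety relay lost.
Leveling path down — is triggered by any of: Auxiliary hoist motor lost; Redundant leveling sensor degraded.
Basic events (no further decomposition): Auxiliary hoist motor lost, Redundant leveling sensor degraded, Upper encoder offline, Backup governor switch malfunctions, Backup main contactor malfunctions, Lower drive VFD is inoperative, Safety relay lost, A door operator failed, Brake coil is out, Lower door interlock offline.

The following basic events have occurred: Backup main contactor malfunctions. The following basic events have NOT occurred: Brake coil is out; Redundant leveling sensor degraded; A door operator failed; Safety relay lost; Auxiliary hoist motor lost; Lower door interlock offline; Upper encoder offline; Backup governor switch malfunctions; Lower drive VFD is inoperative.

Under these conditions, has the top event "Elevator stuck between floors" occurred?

No

Leveling path down [OR]: Auxiliary hoist motor lost=not, Redundant leveling sensor degraded=not → no input occurs → does not occur.
Controller branch inoperative [AND]: Backup governor switch malfunctions=not, Backup main contactor malfunctions=occurs, Lower drive VFD is inoperative=not, Safety relay lost=not → not all inputs occur → does not occur.
Brake release unavailable [OR]: Controller branch inoperative=not, A door operator failed=not, Brake coil is out=not, Lower door interlock offline=not → no input occurs → does not occur.
Safety circuit unavailable [OR]: Upper encoder offline=not, Brake release unavailable=not → no input occurs → does not occur.
Elevator stuck between floors [OR]: Leveling path down=not, Safety circuit unavailable=not → no input occurs → does not occur.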